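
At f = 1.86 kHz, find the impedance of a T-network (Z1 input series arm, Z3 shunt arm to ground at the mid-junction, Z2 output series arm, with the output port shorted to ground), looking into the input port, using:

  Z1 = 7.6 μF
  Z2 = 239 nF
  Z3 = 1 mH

Step 1 — Angular frequency: ω = 2π·f = 2π·1860 = 1.169e+04 rad/s.
Step 2 — Component impedances:
  Z1: Z = 1/(jωC) = -j/(ω·C) = 0 - j11.26 Ω
  Z2: Z = 1/(jωC) = -j/(ω·C) = 0 - j358 Ω
  Z3: Z = jωL = j·1.169e+04·0.001 = 0 + j11.69 Ω
Step 3 — With the output port shorted to ground, the output series arm Z2 runs from the junction to ground; the shunt arm Z3 also runs from the junction to ground. They appear in parallel: Z3 || Z2 = 0 + j12.08 Ω.
Step 4 — Series with input arm Z1: Z_in = Z1 + (Z3 || Z2) = 0 + j0.8222 Ω = 0.8222∠90.0° Ω.

Z = 0 + j0.8222 Ω = 0.8222∠90.0° Ω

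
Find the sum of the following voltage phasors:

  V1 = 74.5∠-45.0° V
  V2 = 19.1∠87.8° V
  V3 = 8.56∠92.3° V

Step 1 — Convert each phasor to rectangular form:
  V1 = 74.5·(cos(-45.0°) + j·sin(-45.0°)) = 52.68 - j52.68 V
  V2 = 19.1·(cos(87.8°) + j·sin(87.8°)) = 0.7332 + j19.09 V
  V3 = 8.56·(cos(92.3°) + j·sin(92.3°)) = -0.3435 + j8.553 V
Step 2 — Sum components: V_total = 53.07 - j25.04 V.
Step 3 — Convert to polar: |V_total| = 58.68 V, ∠V_total = -25.3°.

V_total = 58.68∠-25.3° V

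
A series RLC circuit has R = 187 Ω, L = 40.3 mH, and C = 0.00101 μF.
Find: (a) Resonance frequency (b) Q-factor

Step 1 — Resonance condition Im(Z)=0 gives ω₀ = 1/√(LC).
Step 2 — ω₀ = 1/√(0.0403·1.01e-09) = 1.567e+05 rad/s.
Step 3 — f₀ = ω₀/(2π) = 2.495e+04 Hz.
Step 4 — Series Q: Q = ω₀L/R = 1.567e+05·0.0403/187 = 33.78.

(a) f₀ = 2.495e+04 Hz  (b) Q = 33.78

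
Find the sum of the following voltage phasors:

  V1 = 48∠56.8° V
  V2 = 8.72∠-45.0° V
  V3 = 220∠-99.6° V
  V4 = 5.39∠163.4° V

Step 1 — Convert each phasor to rectangular form:
  V1 = 48·(cos(56.8°) + j·sin(56.8°)) = 26.28 + j40.16 V
  V2 = 8.72·(cos(-45.0°) + j·sin(-45.0°)) = 6.166 - j6.166 V
  V3 = 220·(cos(-99.6°) + j·sin(-99.6°)) = -36.69 - j216.9 V
  V4 = 5.39·(cos(163.4°) + j·sin(163.4°)) = -5.165 + j1.54 V
Step 2 — Sum components: V_total = -9.405 - j181.4 V.
Step 3 — Convert to polar: |V_total| = 181.6 V, ∠V_total = -93.0°.

V_total = 181.6∠-93.0° V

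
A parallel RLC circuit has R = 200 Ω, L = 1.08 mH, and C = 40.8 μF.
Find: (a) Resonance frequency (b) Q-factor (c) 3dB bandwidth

Step 1 — Resonance: ω₀ = 1/√(LC) = 1/√(0.00108·4.08e-05) = 4764 rad/s.
Step 2 — f₀ = ω₀/(2π) = 758.2 Hz.
Step 3 — Parallel Q: Q = R/(ω₀L) = 200/(4764·0.00108) = 38.87.
Step 4 — Bandwidth: Δω = ω₀/Q = 122.5 rad/s; BW = Δω/(2π) = 19.5 Hz.

(a) f₀ = 758.2 Hz  (b) Q = 38.87  (c) BW = 19.5 Hz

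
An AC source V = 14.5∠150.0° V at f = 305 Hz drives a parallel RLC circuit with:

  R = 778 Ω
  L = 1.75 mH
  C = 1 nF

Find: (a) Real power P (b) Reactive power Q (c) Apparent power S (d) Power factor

Step 1 — Angular frequency: ω = 2π·f = 2π·305 = 1916 rad/s.
Step 2 — Component impedances:
  R: Z = R = 778 Ω
  L: Z = jωL = j·1916·0.00175 = 0 + j3.354 Ω
  C: Z = 1/(jωC) = -j/(ω·C) = 0 - j5.218e+05 Ω
Step 3 — Parallel combination: 1/Z_total = 1/R + 1/L + 1/C; Z_total = 0.01446 + j3.354 Ω = 3.354∠89.8° Ω.
Step 4 — Source phasor: V = 14.5∠150.0° V = -12.56 + j7.25 V.
Step 5 — Current: I = V / Z = 2.146 + j3.754 A = 4.324∠60.2° A.
Step 6 — Complex power: S = V·I* = 0.2702 + j62.69 VA.
Step 7 — Real power: P = Re(S) = 0.2702 W.
Step 8 — Reactive power: Q = Im(S) = 62.69 VAR.
Step 9 — Apparent power: |S| = 62.69 VA.
Step 10 — Power factor: PF = P/|S| = 0.004311 (lagging).

(a) P = 0.2702 W  (b) Q = 62.69 VAR  (c) S = 62.69 VA  (d) PF = 0.004311 (lagging)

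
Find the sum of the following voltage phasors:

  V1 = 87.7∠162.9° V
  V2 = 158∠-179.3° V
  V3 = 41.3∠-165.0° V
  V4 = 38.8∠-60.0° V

Step 1 — Convert each phasor to rectangular form:
  V1 = 87.7·(cos(162.9°) + j·sin(162.9°)) = -83.82 + j25.79 V
  V2 = 158·(cos(-179.3°) + j·sin(-179.3°)) = -158 - j1.93 V
  V3 = 41.3·(cos(-165.0°) + j·sin(-165.0°)) = -39.89 - j10.69 V
  V4 = 38.8·(cos(-60.0°) + j·sin(-60.0°)) = 19.4 - j33.6 V
Step 2 — Sum components: V_total = -262.3 - j20.43 V.
Step 3 — Convert to polar: |V_total| = 263.1 V, ∠V_total = -175.5°.

V_total = 263.1∠-175.5° V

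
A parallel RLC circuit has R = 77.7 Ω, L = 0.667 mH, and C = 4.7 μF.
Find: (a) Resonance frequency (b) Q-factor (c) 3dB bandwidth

Step 1 — Resonance: ω₀ = 1/√(LC) = 1/√(0.000667·4.7e-06) = 1.786e+04 rad/s.
Step 2 — f₀ = ω₀/(2π) = 2843 Hz.
Step 3 — Parallel Q: Q = R/(ω₀L) = 77.7/(1.786e+04·0.000667) = 6.522.
Step 4 — Bandwidth: Δω = ω₀/Q = 2738 rad/s; BW = Δω/(2π) = 435.8 Hz.

(a) f₀ = 2843 Hz  (b) Q = 6.522  (c) BW = 435.8 Hz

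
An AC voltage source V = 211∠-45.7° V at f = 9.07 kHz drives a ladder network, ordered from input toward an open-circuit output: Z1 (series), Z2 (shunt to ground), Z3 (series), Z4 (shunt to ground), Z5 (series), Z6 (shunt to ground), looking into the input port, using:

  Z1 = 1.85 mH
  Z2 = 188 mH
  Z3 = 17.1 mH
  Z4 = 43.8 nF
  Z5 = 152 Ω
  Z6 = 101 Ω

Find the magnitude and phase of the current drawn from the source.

Step 1 — Angular frequency: ω = 2π·f = 2π·9070 = 5.699e+04 rad/s.
Step 2 — Component impedances:
  Z1: Z = jωL = j·5.699e+04·0.00185 = 0 + j105.4 Ω
  Z2: Z = jωL = j·5.699e+04·0.188 = 0 + j1.071e+04 Ω
  Z3: Z = jωL = j·5.699e+04·0.0171 = 0 + j974.5 Ω
  Z4: Z = 1/(jωC) = -j/(ω·C) = 0 - j400.6 Ω
  Z5: Z = R = 152 Ω
  Z6: Z = R = 101 Ω
Step 3 — Ladder network (open output): work backward from the far end, alternating series and parallel combinations. Z_in = 154.9 + j904.2 Ω = 917.4∠80.3° Ω.
Step 4 — Source phasor: V = 211∠-45.7° V = 147.4 - j151 V.
Step 5 — Ohm's law: I = V / Z_total = (147.4 - j151) / (154.9 + j904.2) = -0.1351 - j0.1861 A.
Step 6 — Convert to polar: |I| = 0.23 A, ∠I = -126.0°.

I = 0.23∠-126.0° A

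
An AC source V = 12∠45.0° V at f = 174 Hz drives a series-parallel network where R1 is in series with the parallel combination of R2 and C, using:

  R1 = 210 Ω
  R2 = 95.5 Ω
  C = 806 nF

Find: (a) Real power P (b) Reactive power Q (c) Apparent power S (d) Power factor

Step 1 — Angular frequency: ω = 2π·f = 2π·174 = 1093 rad/s.
Step 2 — Component impedances:
  R1: Z = R = 210 Ω
  R2: Z = R = 95.5 Ω
  C: Z = 1/(jωC) = -j/(ω·C) = 0 - j1135 Ω
Step 3 — Parallel branch: R2 || C = 1/(1/R2 + 1/C) = 94.83 - j7.98 Ω.
Step 4 — Series with R1: Z_total = R1 + (R2 || C) = 304.8 - j7.98 Ω = 304.9∠-1.5° Ω.
Step 5 — Source phasor: V = 12∠45.0° V = 8.485 + j8.485 V.
Step 6 — Current: I = V / Z = 0.02709 + j0.02855 A = 0.03935∠46.5° A.
Step 7 — Complex power: S = V·I* = 0.4721 - j0.01236 VA.
Step 8 — Real power: P = Re(S) = 0.4721 W.
Step 9 — Reactive power: Q = Im(S) = -0.01236 VAR.
Step 10 — Apparent power: |S| = 0.4722 VA.
Step 11 — Power factor: PF = P/|S| = 0.9997 (leading).

(a) P = 0.4721 W  (b) Q = -0.01236 VAR  (c) S = 0.4722 VA  (d) PF = 0.9997 (leading)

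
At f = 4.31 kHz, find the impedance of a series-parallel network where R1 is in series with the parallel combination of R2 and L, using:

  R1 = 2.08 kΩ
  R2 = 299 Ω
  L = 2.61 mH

Step 1 — Angular frequency: ω = 2π·f = 2π·4310 = 2.708e+04 rad/s.
Step 2 — Component impedances:
  R1: Z = R = 2080 Ω
  R2: Z = R = 299 Ω
  L: Z = jωL = j·2.708e+04·0.00261 = 0 + j70.68 Ω
Step 3 — Parallel branch: R2 || L = 1/(1/R2 + 1/L) = 15.82 + j66.94 Ω.
Step 4 — Series with R1: Z_total = R1 + (R2 || L) = 2096 + j66.94 Ω = 2097∠1.8° Ω.

Z = 2096 + j66.94 Ω = 2097∠1.8° Ω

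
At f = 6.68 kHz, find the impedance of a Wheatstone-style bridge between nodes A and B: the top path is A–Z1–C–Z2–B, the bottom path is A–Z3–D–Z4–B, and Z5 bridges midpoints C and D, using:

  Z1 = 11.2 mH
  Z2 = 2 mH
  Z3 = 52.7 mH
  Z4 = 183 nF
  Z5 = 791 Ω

Step 1 — Angular frequency: ω = 2π·f = 2π·6680 = 4.197e+04 rad/s.
Step 2 — Component impedances:
  Z1: Z = jωL = j·4.197e+04·0.0112 = 0 + j470.1 Ω
  Z2: Z = jωL = j·4.197e+04·0.002 = 0 + j83.94 Ω
  Z3: Z = jωL = j·4.197e+04·0.0527 = 0 + j2212 Ω
  Z4: Z = 1/(jωC) = -j/(ω·C) = 0 - j130.2 Ω
  Z5: Z = R = 791 Ω
Step 3 — Bridge requires nodal analysis (the Z5 bridge couples midpoints C and D, so the two paths cannot be reduced to a simple series/parallel combination). Setting node B to ground and injecting 1 A at node A, the 3-node admittance system at A, C, D solves to V_A = Z_AB = 11.05 + j438.2 Ω = 438.4∠88.6° Ω.

Z = 11.05 + j438.2 Ω = 438.4∠88.6° Ω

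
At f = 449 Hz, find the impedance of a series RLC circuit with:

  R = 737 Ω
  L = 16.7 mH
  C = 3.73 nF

Step 1 — Angular frequency: ω = 2π·f = 2π·449 = 2821 rad/s.
Step 2 — Component impedances:
  R: Z = R = 737 Ω
  L: Z = jωL = j·2821·0.0167 = 0 + j47.11 Ω
  C: Z = 1/(jωC) = -j/(ω·C) = 0 - j9.503e+04 Ω
Step 3 — Series combination: Z_total = R + L + C = 737 - j9.498e+04 Ω = 9.499e+04∠-89.6° Ω.

Z = 737 - j9.498e+04 Ω = 9.499e+04∠-89.6° Ω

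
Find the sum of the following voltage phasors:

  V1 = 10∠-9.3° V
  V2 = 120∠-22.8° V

Step 1 — Convert each phasor to rectangular form:
  V1 = 10·(cos(-9.3°) + j·sin(-9.3°)) = 9.869 - j1.616 V
  V2 = 120·(cos(-22.8°) + j·sin(-22.8°)) = 110.6 - j46.5 V
Step 2 — Sum components: V_total = 120.5 - j48.12 V.
Step 3 — Convert to polar: |V_total| = 129.7 V, ∠V_total = -21.8°.

V_total = 129.7∠-21.8° V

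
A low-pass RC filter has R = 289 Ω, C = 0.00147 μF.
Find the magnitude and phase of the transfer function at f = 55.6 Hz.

Step 1 — Angular frequency: ω = 2π·55.6 = 349.3 rad/s.
Step 2 — Transfer function: H(jω) = 1/(1 + jωRC).
Step 3 — Denominator: 1 + jωRC = 1 + j·349.3·289·1.47e-09 = 1 + j0.0001484.
Step 4 — H = 1 - j0.0001484.
Step 5 — Magnitude: |H| = 1 (-0.0 dB); phase: φ = -0.0°.

|H| = 1 (-0.0 dB), φ = -0.0°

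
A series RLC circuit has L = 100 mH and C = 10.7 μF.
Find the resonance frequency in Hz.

Step 1 — Resonance condition Im(Z)=0 gives ω₀ = 1/√(LC).
Step 2 — ω₀ = 1/√(0.1·1.07e-05) = 966.7 rad/s.
Step 3 — f₀ = ω₀/(2π) = 153.9 Hz.

f₀ = 153.9 Hz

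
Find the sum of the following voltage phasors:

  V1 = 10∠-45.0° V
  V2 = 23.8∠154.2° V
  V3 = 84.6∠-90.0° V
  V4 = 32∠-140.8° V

Step 1 — Convert each phasor to rectangular form:
  V1 = 10·(cos(-45.0°) + j·sin(-45.0°)) = 7.071 - j7.071 V
  V2 = 23.8·(cos(154.2°) + j·sin(154.2°)) = -21.43 + j10.36 V
  V3 = 84.6·(cos(-90.0°) + j·sin(-90.0°)) = 0 - j84.6 V
  V4 = 32·(cos(-140.8°) + j·sin(-140.8°)) = -24.8 - j20.22 V
Step 2 — Sum components: V_total = -39.15 - j101.5 V.
Step 3 — Convert to polar: |V_total| = 108.8 V, ∠V_total = -111.1°.

V_total = 108.8∠-111.1° V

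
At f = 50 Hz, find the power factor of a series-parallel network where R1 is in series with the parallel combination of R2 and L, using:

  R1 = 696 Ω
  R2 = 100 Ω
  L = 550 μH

Step 1 — Angular frequency: ω = 2π·f = 2π·50 = 314.2 rad/s.
Step 2 — Component impedances:
  R1: Z = R = 696 Ω
  R2: Z = R = 100 Ω
  L: Z = jωL = j·314.2·0.00055 = 0 + j0.1728 Ω
Step 3 — Parallel branch: R2 || L = 1/(1/R2 + 1/L) = 0.0002986 + j0.1728 Ω.
Step 4 — Series with R1: Z_total = R1 + (R2 || L) = 696 + j0.1728 Ω = 696∠0.0° Ω.
Step 5 — Power factor: PF = cos(φ) = Re(Z)/|Z| = 696/696 = 1.
Step 6 — Type: Im(Z) = 0.1728 ⇒ lagging (phase φ = 0.0°).

PF = 1 (lagging, φ = 0.0°)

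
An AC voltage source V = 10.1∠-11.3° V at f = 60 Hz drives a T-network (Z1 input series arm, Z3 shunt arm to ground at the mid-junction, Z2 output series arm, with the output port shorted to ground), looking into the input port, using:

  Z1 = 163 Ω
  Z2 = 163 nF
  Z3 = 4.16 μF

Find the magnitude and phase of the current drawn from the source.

Step 1 — Angular frequency: ω = 2π·f = 2π·60 = 377 rad/s.
Step 2 — Component impedances:
  Z1: Z = R = 163 Ω
  Z2: Z = 1/(jωC) = -j/(ω·C) = 0 - j1.627e+04 Ω
  Z3: Z = 1/(jωC) = -j/(ω·C) = 0 - j637.6 Ω
Step 3 — With the output port shorted to ground, the output series arm Z2 runs from the junction to ground; the shunt arm Z3 also runs from the junction to ground. They appear in parallel: Z3 || Z2 = 0 - j613.6 Ω.
Step 4 — Series with input arm Z1: Z_in = Z1 + (Z3 || Z2) = 163 - j613.6 Ω = 634.9∠-75.1° Ω.
Step 5 — Source phasor: V = 10.1∠-11.3° V = 9.904 - j1.979 V.
Step 6 — Ohm's law: I = V / Z_total = (9.904 - j1.979) / (163 - j613.6) = 0.007018 + j0.01428 A.
Step 7 — Convert to polar: |I| = 0.01591 A, ∠I = 63.8°.

I = 0.01591∠63.8° A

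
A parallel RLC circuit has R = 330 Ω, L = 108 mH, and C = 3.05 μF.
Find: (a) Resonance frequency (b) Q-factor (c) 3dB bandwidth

Step 1 — Resonance: ω₀ = 1/√(LC) = 1/√(0.108·3.05e-06) = 1742 rad/s.
Step 2 — f₀ = ω₀/(2π) = 277.3 Hz.
Step 3 — Parallel Q: Q = R/(ω₀L) = 330/(1742·0.108) = 1.754.
Step 4 — Bandwidth: Δω = ω₀/Q = 993.5 rad/s; BW = Δω/(2π) = 158.1 Hz.

(a) f₀ = 277.3 Hz  (b) Q = 1.754  (c) BW = 158.1 Hz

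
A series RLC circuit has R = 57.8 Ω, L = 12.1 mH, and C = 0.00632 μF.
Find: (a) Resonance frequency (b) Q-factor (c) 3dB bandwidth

Step 1 — Resonance: ω₀ = 1/√(LC) = 1/√(0.0121·6.32e-09) = 1.144e+05 rad/s.
Step 2 — f₀ = ω₀/(2π) = 1.82e+04 Hz.
Step 3 — Series Q: Q = ω₀L/R = 1.144e+05·0.0121/57.8 = 23.94.
Step 4 — Bandwidth: Δω = ω₀/Q = 4777 rad/s; BW = Δω/(2π) = 760.3 Hz.

(a) f₀ = 1.82e+04 Hz  (b) Q = 23.94  (c) BW = 760.3 Hz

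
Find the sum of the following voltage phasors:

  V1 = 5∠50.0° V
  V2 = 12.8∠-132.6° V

Step 1 — Convert each phasor to rectangular form:
  V1 = 5·(cos(50.0°) + j·sin(50.0°)) = 3.214 + j3.83 V
  V2 = 12.8·(cos(-132.6°) + j·sin(-132.6°)) = -8.664 - j9.422 V
Step 2 — Sum components: V_total = -5.45 - j5.592 V.
Step 3 — Convert to polar: |V_total| = 7.808 V, ∠V_total = -134.3°.

V_total = 7.808∠-134.3° V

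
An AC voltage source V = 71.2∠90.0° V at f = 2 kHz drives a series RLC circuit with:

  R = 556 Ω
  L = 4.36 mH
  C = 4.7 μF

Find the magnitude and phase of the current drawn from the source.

Step 1 — Angular frequency: ω = 2π·f = 2π·2000 = 1.257e+04 rad/s.
Step 2 — Component impedances:
  R: Z = R = 556 Ω
  L: Z = jωL = j·1.257e+04·0.00436 = 0 + j54.79 Ω
  C: Z = 1/(jωC) = -j/(ω·C) = 0 - j16.93 Ω
Step 3 — Series combination: Z_total = R + L + C = 556 + j37.86 Ω = 557.3∠3.9° Ω.
Step 4 — Source phasor: V = 71.2∠90.0° V = 0 + j71.2 V.
Step 5 — Ohm's law: I = V / Z_total = (0 + j71.2) / (556 + j37.86) = 0.008679 + j0.1275 A.
Step 6 — Convert to polar: |I| = 0.1278 A, ∠I = 86.1°.

I = 0.1278∠86.1° A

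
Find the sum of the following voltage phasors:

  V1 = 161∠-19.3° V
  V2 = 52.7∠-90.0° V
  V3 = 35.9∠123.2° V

Step 1 — Convert each phasor to rectangular form:
  V1 = 161·(cos(-19.3°) + j·sin(-19.3°)) = 152 - j53.21 V
  V2 = 52.7·(cos(-90.0°) + j·sin(-90.0°)) = 0 - j52.7 V
  V3 = 35.9·(cos(123.2°) + j·sin(123.2°)) = -19.66 + j30.04 V
Step 2 — Sum components: V_total = 132.3 - j75.87 V.
Step 3 — Convert to polar: |V_total| = 152.5 V, ∠V_total = -29.8°.

V_total = 152.5∠-29.8° V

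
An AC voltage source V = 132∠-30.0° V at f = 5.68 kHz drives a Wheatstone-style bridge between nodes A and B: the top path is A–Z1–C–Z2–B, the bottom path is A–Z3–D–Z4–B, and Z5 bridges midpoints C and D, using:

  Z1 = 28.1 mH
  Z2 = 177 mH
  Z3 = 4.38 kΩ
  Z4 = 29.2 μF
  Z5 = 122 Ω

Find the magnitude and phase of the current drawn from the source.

Step 1 — Angular frequency: ω = 2π·f = 2π·5680 = 3.569e+04 rad/s.
Step 2 — Component impedances:
  Z1: Z = jωL = j·3.569e+04·0.0281 = 0 + j1003 Ω
  Z2: Z = jωL = j·3.569e+04·0.177 = 0 + j6317 Ω
  Z3: Z = R = 4380 Ω
  Z4: Z = 1/(jωC) = -j/(ω·C) = 0 - j0.9596 Ω
  Z5: Z = R = 122 Ω
Step 3 — Bridge requires nodal analysis (the Z5 bridge couples midpoints C and D, so the two paths cannot be reduced to a simple series/parallel combination). Setting node B to ground and injecting 1 A at node A, the 3-node admittance system at A, C, D solves to V_A = Z_AB = 321 + j905.3 Ω = 960.6∠70.5° Ω.
Step 4 — Source phasor: V = 132∠-30.0° V = 114.3 - j66 V.
Step 5 — Ohm's law: I = V / Z_total = (114.3 - j66) / (321 + j905.3) = -0.02498 - j0.1351 A.
Step 6 — Convert to polar: |I| = 0.1374 A, ∠I = -100.5°.

I = 0.1374∠-100.5° A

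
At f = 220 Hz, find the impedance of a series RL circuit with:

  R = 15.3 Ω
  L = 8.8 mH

Step 1 — Angular frequency: ω = 2π·f = 2π·220 = 1382 rad/s.
Step 2 — Component impedances:
  R: Z = R = 15.3 Ω
  L: Z = jωL = j·1382·0.0088 = 0 + j12.16 Ω
Step 3 — Series combination: Z_total = R + L = 15.3 + j12.16 Ω = 19.55∠38.5° Ω.

Z = 15.3 + j12.16 Ω = 19.55∠38.5° Ω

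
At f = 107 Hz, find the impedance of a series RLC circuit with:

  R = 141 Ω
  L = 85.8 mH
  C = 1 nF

Step 1 — Angular frequency: ω = 2π·f = 2π·107 = 672.3 rad/s.
Step 2 — Component impedances:
  R: Z = R = 141 Ω
  L: Z = jωL = j·672.3·0.0858 = 0 + j57.68 Ω
  C: Z = 1/(jωC) = -j/(ω·C) = 0 - j1.487e+06 Ω
Step 3 — Series combination: Z_total = R + L + C = 141 - j1.487e+06 Ω = 1.487e+06∠-90.0° Ω.

Z = 141 - j1.487e+06 Ω = 1.487e+06∠-90.0° Ω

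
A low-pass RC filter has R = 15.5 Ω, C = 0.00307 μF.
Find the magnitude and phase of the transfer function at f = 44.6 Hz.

Step 1 — Angular frequency: ω = 2π·44.6 = 280.2 rad/s.
Step 2 — Transfer function: H(jω) = 1/(1 + jωRC).
Step 3 — Denominator: 1 + jωRC = 1 + j·280.2·15.5·3.07e-09 = 1 + j1.333e-05.
Step 4 — H = 1 - j1.333e-05.
Step 5 — Magnitude: |H| = 1 (-0.0 dB); phase: φ = -0.0°.

|H| = 1 (-0.0 dB), φ = -0.0°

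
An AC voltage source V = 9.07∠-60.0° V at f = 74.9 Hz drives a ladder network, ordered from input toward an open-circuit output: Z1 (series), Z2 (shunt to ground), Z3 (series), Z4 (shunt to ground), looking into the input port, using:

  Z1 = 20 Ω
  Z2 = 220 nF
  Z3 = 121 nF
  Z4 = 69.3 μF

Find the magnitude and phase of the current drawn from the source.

Step 1 — Angular frequency: ω = 2π·f = 2π·74.9 = 470.6 rad/s.
Step 2 — Component impedances:
  Z1: Z = R = 20 Ω
  Z2: Z = 1/(jωC) = -j/(ω·C) = 0 - j9659 Ω
  Z3: Z = 1/(jωC) = -j/(ω·C) = 0 - j1.756e+04 Ω
  Z4: Z = 1/(jωC) = -j/(ω·C) = 0 - j30.66 Ω
Step 3 — Ladder network (open output): work backward from the far end, alternating series and parallel combinations. Z_in = 20 - j6235 Ω = 6235∠-89.8° Ω.
Step 4 — Source phasor: V = 9.07∠-60.0° V = 4.535 - j7.855 V.
Step 5 — Ohm's law: I = V / Z_total = (4.535 - j7.855) / (20 - j6235) = 0.001262 + j0.0007233 A.
Step 6 — Convert to polar: |I| = 0.001455 A, ∠I = 29.8°.

I = 0.001455∠29.8° A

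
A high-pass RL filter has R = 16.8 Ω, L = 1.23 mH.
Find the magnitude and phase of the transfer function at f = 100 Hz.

Step 1 — Angular frequency: ω = 2π·100 = 628.3 rad/s.
Step 2 — Transfer function: H(jω) = jωL/(R + jωL).
Step 3 — Numerator jωL = j·0.7728; denominator R + jωL = 16.8 + j0.7728.
Step 4 — H = 0.002112 + j0.0459.
Step 5 — Magnitude: |H| = 0.04595 (-26.8 dB); phase: φ = 87.4°.

|H| = 0.04595 (-26.8 dB), φ = 87.4°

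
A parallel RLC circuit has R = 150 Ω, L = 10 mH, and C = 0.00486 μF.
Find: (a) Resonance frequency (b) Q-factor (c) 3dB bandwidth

Step 1 — Resonance: ω₀ = 1/√(LC) = 1/√(0.01·4.86e-09) = 1.434e+05 rad/s.
Step 2 — f₀ = ω₀/(2π) = 2.283e+04 Hz.
Step 3 — Parallel Q: Q = R/(ω₀L) = 150/(1.434e+05·0.01) = 0.1046.
Step 4 — Bandwidth: Δω = ω₀/Q = 1.372e+06 rad/s; BW = Δω/(2π) = 2.183e+05 Hz.

(a) f₀ = 2.283e+04 Hz  (b) Q = 0.1046  (c) BW = 2.183e+05 Hz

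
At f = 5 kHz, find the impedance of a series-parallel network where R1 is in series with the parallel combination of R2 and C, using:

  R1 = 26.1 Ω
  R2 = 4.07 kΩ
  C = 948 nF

Step 1 — Angular frequency: ω = 2π·f = 2π·5000 = 3.142e+04 rad/s.
Step 2 — Component impedances:
  R1: Z = R = 26.1 Ω
  R2: Z = R = 4070 Ω
  C: Z = 1/(jωC) = -j/(ω·C) = 0 - j33.58 Ω
Step 3 — Parallel branch: R2 || C = 1/(1/R2 + 1/C) = 0.277 - j33.57 Ω.
Step 4 — Series with R1: Z_total = R1 + (R2 || C) = 26.38 - j33.57 Ω = 42.7∠-51.8° Ω.

Z = 26.38 - j33.57 Ω = 42.7∠-51.8° Ω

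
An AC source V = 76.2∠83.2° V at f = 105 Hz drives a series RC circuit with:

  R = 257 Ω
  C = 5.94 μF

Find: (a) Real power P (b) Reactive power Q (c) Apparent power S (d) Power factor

Step 1 — Angular frequency: ω = 2π·f = 2π·105 = 659.7 rad/s.
Step 2 — Component impedances:
  R: Z = R = 257 Ω
  C: Z = 1/(jωC) = -j/(ω·C) = 0 - j255.2 Ω
Step 3 — Series combination: Z_total = R + C = 257 - j255.2 Ω = 362.2∠-44.8° Ω.
Step 4 — Source phasor: V = 76.2∠83.2° V = 9.022 + j75.66 V.
Step 5 — Current: I = V / Z = -0.1295 + j0.1658 A = 0.2104∠128.0° A.
Step 6 — Complex power: S = V·I* = 11.38 - j11.3 VA.
Step 7 — Real power: P = Re(S) = 11.38 W.
Step 8 — Reactive power: Q = Im(S) = -11.3 VAR.
Step 9 — Apparent power: |S| = 16.03 VA.
Step 10 — Power factor: PF = P/|S| = 0.7096 (leading).

(a) P = 11.38 W  (b) Q = -11.3 VAR  (c) S = 16.03 VA  (d) PF = 0.7096 (leading)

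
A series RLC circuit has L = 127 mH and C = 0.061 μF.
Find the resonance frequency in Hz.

Step 1 — Resonance condition Im(Z)=0 gives ω₀ = 1/√(LC).
Step 2 — ω₀ = 1/√(0.127·6.1e-08) = 1.136e+04 rad/s.
Step 3 — f₀ = ω₀/(2π) = 1808 Hz.

f₀ = 1808 Hz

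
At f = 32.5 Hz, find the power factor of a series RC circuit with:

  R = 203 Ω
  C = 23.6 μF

Step 1 — Angular frequency: ω = 2π·f = 2π·32.5 = 204.2 rad/s.
Step 2 — Component impedances:
  R: Z = R = 203 Ω
  C: Z = 1/(jωC) = -j/(ω·C) = 0 - j207.5 Ω
Step 3 — Series combination: Z_total = R + C = 203 - j207.5 Ω = 290.3∠-45.6° Ω.
Step 4 — Power factor: PF = cos(φ) = Re(Z)/|Z| = 203/290.3 = 0.6993.
Step 5 — Type: Im(Z) = -207.5 ⇒ leading (phase φ = -45.6°).

PF = 0.6993 (leading, φ = -45.6°)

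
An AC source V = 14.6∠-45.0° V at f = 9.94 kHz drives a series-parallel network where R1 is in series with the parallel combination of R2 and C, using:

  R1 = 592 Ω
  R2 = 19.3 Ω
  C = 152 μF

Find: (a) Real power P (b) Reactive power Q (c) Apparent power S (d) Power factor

Step 1 — Angular frequency: ω = 2π·f = 2π·9940 = 6.245e+04 rad/s.
Step 2 — Component impedances:
  R1: Z = R = 592 Ω
  R2: Z = R = 19.3 Ω
  C: Z = 1/(jωC) = -j/(ω·C) = 0 - j0.1053 Ω
Step 3 — Parallel branch: R2 || C = 1/(1/R2 + 1/C) = 0.0005749 - j0.1053 Ω.
Step 4 — Series with R1: Z_total = R1 + (R2 || C) = 592 - j0.1053 Ω = 592∠-0.0° Ω.
Step 5 — Source phasor: V = 14.6∠-45.0° V = 10.32 - j10.32 V.
Step 6 — Current: I = V / Z = 0.01744 - j0.01744 A = 0.02466∠-45.0° A.
Step 7 — Complex power: S = V·I* = 0.3601 - j6.407e-05 VA.
Step 8 — Real power: P = Re(S) = 0.3601 W.
Step 9 — Reactive power: Q = Im(S) = -6.407e-05 VAR.
Step 10 — Apparent power: |S| = 0.3601 VA.
Step 11 — Power factor: PF = P/|S| = 1 (leading).

(a) P = 0.3601 W  (b) Q = -6.407e-05 VAR  (c) S = 0.3601 VA  (d) PF = 1 (leading)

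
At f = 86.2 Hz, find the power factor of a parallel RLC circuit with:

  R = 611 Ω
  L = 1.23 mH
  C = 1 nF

Step 1 — Angular frequency: ω = 2π·f = 2π·86.2 = 541.6 rad/s.
Step 2 — Component impedances:
  R: Z = R = 611 Ω
  L: Z = jωL = j·541.6·0.00123 = 0 + j0.6662 Ω
  C: Z = 1/(jωC) = -j/(ω·C) = 0 - j1.846e+06 Ω
Step 3 — Parallel combination: 1/Z_total = 1/R + 1/L + 1/C; Z_total = 0.0007263 + j0.6662 Ω = 0.6662∠89.9° Ω.
Step 4 — Power factor: PF = cos(φ) = Re(Z)/|Z| = 0.0007263/0.6662 = 0.00109.
Step 5 — Type: Im(Z) = 0.6662 ⇒ lagging (phase φ = 89.9°).

PF = 0.00109 (lagging, φ = 89.9°)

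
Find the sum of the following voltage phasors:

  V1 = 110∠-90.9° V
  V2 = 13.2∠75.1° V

Step 1 — Convert each phasor to rectangular form:
  V1 = 110·(cos(-90.9°) + j·sin(-90.9°)) = -1.728 - j110 V
  V2 = 13.2·(cos(75.1°) + j·sin(75.1°)) = 3.394 + j12.76 V
Step 2 — Sum components: V_total = 1.666 - j97.23 V.
Step 3 — Convert to polar: |V_total| = 97.24 V, ∠V_total = -89.0°.

V_total = 97.24∠-89.0° V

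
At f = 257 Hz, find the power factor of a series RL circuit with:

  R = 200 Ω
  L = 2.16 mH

Step 1 — Angular frequency: ω = 2π·f = 2π·257 = 1615 rad/s.
Step 2 — Component impedances:
  R: Z = R = 200 Ω
  L: Z = jωL = j·1615·0.00216 = 0 + j3.488 Ω
Step 3 — Series combination: Z_total = R + L = 200 + j3.488 Ω = 200∠1.0° Ω.
Step 4 — Power factor: PF = cos(φ) = Re(Z)/|Z| = 200/200.0304 = 0.9998.
Step 5 — Type: Im(Z) = 3.488 ⇒ lagging (phase φ = 1.0°).

PF = 0.9998 (lagging, φ = 1.0°)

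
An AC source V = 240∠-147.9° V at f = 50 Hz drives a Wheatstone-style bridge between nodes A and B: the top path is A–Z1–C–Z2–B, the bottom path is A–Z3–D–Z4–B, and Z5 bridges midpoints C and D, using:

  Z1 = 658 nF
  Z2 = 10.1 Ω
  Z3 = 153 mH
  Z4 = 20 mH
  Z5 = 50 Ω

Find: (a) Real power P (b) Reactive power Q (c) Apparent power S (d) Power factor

Step 1 — Angular frequency: ω = 2π·f = 2π·50 = 314.2 rad/s.
Step 2 — Component impedances:
  Z1: Z = 1/(jωC) = -j/(ω·C) = 0 - j4838 Ω
  Z2: Z = R = 10.1 Ω
  Z3: Z = jωL = j·314.2·0.153 = 0 + j48.07 Ω
  Z4: Z = jωL = j·314.2·0.02 = 0 + j6.283 Ω
  Z5: Z = R = 50 Ω
Step 3 — Bridge requires nodal analysis (the Z5 bridge couples midpoints C and D, so the two paths cannot be reduced to a simple series/parallel combination). Setting node B to ground and injecting 1 A at node A, the 3-node admittance system at A, C, D solves to V_A = Z_AB = 0.6629 + j54.87 Ω = 54.88∠89.3° Ω.
Step 4 — Source phasor: V = 240∠-147.9° V = -203.3 - j127.5 V.
Step 5 — Current: I = V / Z = -2.369 + j3.676 A = 4.373∠122.8° A.
Step 6 — Complex power: S = V·I* = 12.68 + j1050 VA.
Step 7 — Real power: P = Re(S) = 12.68 W.
Step 8 — Reactive power: Q = Im(S) = 1050 VAR.
Step 9 — Apparent power: |S| = 1050 VA.
Step 10 — Power factor: PF = P/|S| = 0.01208 (lagging).

(a) P = 12.68 W  (b) Q = 1050 VAR  (c) S = 1050 VA  (d) PF = 0.01208 (lagging)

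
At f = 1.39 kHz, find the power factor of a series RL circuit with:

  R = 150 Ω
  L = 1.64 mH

Step 1 — Angular frequency: ω = 2π·f = 2π·1390 = 8734 rad/s.
Step 2 — Component impedances:
  R: Z = R = 150 Ω
  L: Z = jωL = j·8734·0.00164 = 0 + j14.32 Ω
Step 3 — Series combination: Z_total = R + L = 150 + j14.32 Ω = 150.7∠5.5° Ω.
Step 4 — Power factor: PF = cos(φ) = Re(Z)/|Z| = 150/150.68 = 0.9955.
Step 5 — Type: Im(Z) = 14.32 ⇒ lagging (phase φ = 5.5°).

PF = 0.9955 (lagging, φ = 5.5°)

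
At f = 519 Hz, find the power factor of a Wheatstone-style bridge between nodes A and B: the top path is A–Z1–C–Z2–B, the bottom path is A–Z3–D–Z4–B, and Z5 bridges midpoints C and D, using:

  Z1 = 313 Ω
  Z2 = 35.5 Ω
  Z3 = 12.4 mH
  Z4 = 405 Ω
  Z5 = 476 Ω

Step 1 — Angular frequency: ω = 2π·f = 2π·519 = 3261 rad/s.
Step 2 — Component impedances:
  Z1: Z = R = 313 Ω
  Z2: Z = R = 35.5 Ω
  Z3: Z = jωL = j·3261·0.0124 = 0 + j40.44 Ω
  Z4: Z = R = 405 Ω
  Z5: Z = R = 476 Ω
Step 3 — Bridge requires nodal analysis (the Z5 bridge couples midpoints C and D, so the two paths cannot be reduced to a simple series/parallel combination). Setting node B to ground and injecting 1 A at node A, the 3-node admittance system at A, C, D solves to V_A = Z_AB = 145.5 + j15.05 Ω = 146.3∠5.9° Ω.
Step 4 — Power factor: PF = cos(φ) = Re(Z)/|Z| = 145.49/146.27 = 0.9947.
Step 5 — Type: Im(Z) = 15.05 ⇒ lagging (phase φ = 5.9°).

PF = 0.9947 (lagging, φ = 5.9°)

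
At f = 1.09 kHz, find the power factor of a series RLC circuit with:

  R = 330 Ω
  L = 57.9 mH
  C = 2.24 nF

Step 1 — Angular frequency: ω = 2π·f = 2π·1090 = 6849 rad/s.
Step 2 — Component impedances:
  R: Z = R = 330 Ω
  L: Z = jωL = j·6849·0.0579 = 0 + j396.5 Ω
  C: Z = 1/(jωC) = -j/(ω·C) = 0 - j6.518e+04 Ω
Step 3 — Series combination: Z_total = R + L + C = 330 - j6.479e+04 Ω = 6.479e+04∠-89.7° Ω.
Step 4 — Power factor: PF = cos(φ) = Re(Z)/|Z| = 330/6.479e+04 = 0.005093.
Step 5 — Type: Im(Z) = -6.479e+04 ⇒ leading (phase φ = -89.7°).

PF = 0.005093 (leading, φ = -89.7°)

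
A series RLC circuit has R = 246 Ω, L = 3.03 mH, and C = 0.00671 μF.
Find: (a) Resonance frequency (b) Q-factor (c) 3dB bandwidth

Step 1 — Resonance: ω₀ = 1/√(LC) = 1/√(0.00303·6.71e-09) = 2.218e+05 rad/s.
Step 2 — f₀ = ω₀/(2π) = 3.53e+04 Hz.
Step 3 — Series Q: Q = ω₀L/R = 2.218e+05·0.00303/246 = 2.732.
Step 4 — Bandwidth: Δω = ω₀/Q = 8.119e+04 rad/s; BW = Δω/(2π) = 1.292e+04 Hz.

(a) f₀ = 3.53e+04 Hz  (b) Q = 2.732  (c) BW = 1.292e+04 Hz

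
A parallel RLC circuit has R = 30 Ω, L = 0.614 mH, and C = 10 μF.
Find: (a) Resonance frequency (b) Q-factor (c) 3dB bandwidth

Step 1 — Resonance: ω₀ = 1/√(LC) = 1/√(0.000614·1e-05) = 1.276e+04 rad/s.
Step 2 — f₀ = ω₀/(2π) = 2031 Hz.
Step 3 — Parallel Q: Q = R/(ω₀L) = 30/(1.276e+04·0.000614) = 3.829.
Step 4 — Bandwidth: Δω = ω₀/Q = 3333 rad/s; BW = Δω/(2π) = 530.5 Hz.

(a) f₀ = 2031 Hz  (b) Q = 3.829  (c) BW = 530.5 Hz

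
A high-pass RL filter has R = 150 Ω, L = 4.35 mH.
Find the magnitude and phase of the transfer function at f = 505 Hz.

Step 1 — Angular frequency: ω = 2π·505 = 3173 rad/s.
Step 2 — Transfer function: H(jω) = jωL/(R + jωL).
Step 3 — Numerator jωL = j·13.8; denominator R + jωL = 150 + j13.8.
Step 4 — H = 0.008396 + j0.09124.
Step 5 — Magnitude: |H| = 0.09163 (-20.8 dB); phase: φ = 84.7°.

|H| = 0.09163 (-20.8 dB), φ = 84.7°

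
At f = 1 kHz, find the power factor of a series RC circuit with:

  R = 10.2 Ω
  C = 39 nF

Step 1 — Angular frequency: ω = 2π·f = 2π·1000 = 6283 rad/s.
Step 2 — Component impedances:
  R: Z = R = 10.2 Ω
  C: Z = 1/(jωC) = -j/(ω·C) = 0 - j4081 Ω
Step 3 — Series combination: Z_total = R + C = 10.2 - j4081 Ω = 4081∠-89.9° Ω.
Step 4 — Power factor: PF = cos(φ) = Re(Z)/|Z| = 10.2/4081 = 0.002499.
Step 5 — Type: Im(Z) = -4081 ⇒ leading (phase φ = -89.9°).

PF = 0.002499 (leading, φ = -89.9°)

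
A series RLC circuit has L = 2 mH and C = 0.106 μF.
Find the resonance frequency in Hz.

Step 1 — Resonance condition Im(Z)=0 gives ω₀ = 1/√(LC).
Step 2 — ω₀ = 1/√(0.002·1.06e-07) = 6.868e+04 rad/s.
Step 3 — f₀ = ω₀/(2π) = 1.093e+04 Hz.

f₀ = 1.093e+04 Hz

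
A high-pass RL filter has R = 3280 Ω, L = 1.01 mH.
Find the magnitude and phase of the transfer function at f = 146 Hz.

Step 1 — Angular frequency: ω = 2π·146 = 917.3 rad/s.
Step 2 — Transfer function: H(jω) = jωL/(R + jωL).
Step 3 — Numerator jωL = j·0.9265; denominator R + jωL = 3280 + j0.9265.
Step 4 — H = 7.979e-08 + j0.0002825.
Step 5 — Magnitude: |H| = 0.0002825 (-71.0 dB); phase: φ = 90.0°.

|H| = 0.0002825 (-71.0 dB), φ = 90.0°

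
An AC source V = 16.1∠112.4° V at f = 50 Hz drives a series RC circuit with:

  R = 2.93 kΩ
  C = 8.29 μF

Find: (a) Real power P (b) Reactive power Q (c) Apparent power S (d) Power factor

Step 1 — Angular frequency: ω = 2π·f = 2π·50 = 314.2 rad/s.
Step 2 — Component impedances:
  R: Z = R = 2930 Ω
  C: Z = 1/(jωC) = -j/(ω·C) = 0 - j384 Ω
Step 3 — Series combination: Z_total = R + C = 2930 - j384 Ω = 2955∠-7.5° Ω.
Step 4 — Source phasor: V = 16.1∠112.4° V = -6.135 + j14.89 V.
Step 5 — Current: I = V / Z = -0.002713 + j0.004725 A = 0.005448∠119.9° A.
Step 6 — Complex power: S = V·I* = 0.08697 - j0.0114 VA.
Step 7 — Real power: P = Re(S) = 0.08697 W.
Step 8 — Reactive power: Q = Im(S) = -0.0114 VAR.
Step 9 — Apparent power: |S| = 0.08772 VA.
Step 10 — Power factor: PF = P/|S| = 0.9915 (leading).

(a) P = 0.08697 W  (b) Q = -0.0114 VAR  (c) S = 0.08772 VA  (d) PF = 0.9915 (leading)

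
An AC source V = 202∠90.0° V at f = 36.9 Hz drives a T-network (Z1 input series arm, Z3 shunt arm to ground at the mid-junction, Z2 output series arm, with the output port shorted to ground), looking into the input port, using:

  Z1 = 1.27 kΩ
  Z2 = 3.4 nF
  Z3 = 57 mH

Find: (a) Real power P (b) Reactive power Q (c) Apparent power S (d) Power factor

Step 1 — Angular frequency: ω = 2π·f = 2π·36.9 = 231.8 rad/s.
Step 2 — Component impedances:
  Z1: Z = R = 1270 Ω
  Z2: Z = 1/(jωC) = -j/(ω·C) = 0 - j1.269e+06 Ω
  Z3: Z = jωL = j·231.8·0.057 = 0 + j13.22 Ω
Step 3 — With the output port shorted to ground, the output series arm Z2 runs from the junction to ground; the shunt arm Z3 also runs from the junction to ground. They appear in parallel: Z3 || Z2 = 0 + j13.22 Ω.
Step 4 — Series with input arm Z1: Z_in = Z1 + (Z3 || Z2) = 1270 + j13.22 Ω = 1270∠0.6° Ω.
Step 5 — Source phasor: V = 202∠90.0° V = 0 + j202 V.
Step 6 — Current: I = V / Z = 0.001655 + j0.159 A = 0.159∠89.4° A.
Step 7 — Complex power: S = V·I* = 32.13 + j0.3343 VA.
Step 8 — Real power: P = Re(S) = 32.13 W.
Step 9 — Reactive power: Q = Im(S) = 0.3343 VAR.
Step 10 — Apparent power: |S| = 32.13 VA.
Step 11 — Power factor: PF = P/|S| = 0.9999 (lagging).

(a) P = 32.13 W  (b) Q = 0.3343 VAR  (c) S = 32.13 VA  (d) PF = 0.9999 (lagging)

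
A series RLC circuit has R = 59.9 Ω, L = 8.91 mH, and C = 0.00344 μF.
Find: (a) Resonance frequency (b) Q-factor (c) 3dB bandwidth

Step 1 — Resonance condition Im(Z)=0 gives ω₀ = 1/√(LC).
Step 2 — ω₀ = 1/√(0.00891·3.44e-09) = 1.806e+05 rad/s.
Step 3 — f₀ = ω₀/(2π) = 2.875e+04 Hz.
Step 4 — Series Q: Q = ω₀L/R = 1.806e+05·0.00891/59.9 = 26.87.
Step 5 — 3dB bandwidth: Δω = ω₀/Q = 6723 rad/s; BW = Δω/(2π) = 1070 Hz.

(a) f₀ = 2.875e+04 Hz  (b) Q = 26.87  (c) BW = 1070 Hz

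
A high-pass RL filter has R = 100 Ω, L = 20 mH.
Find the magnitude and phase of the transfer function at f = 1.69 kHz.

Step 1 — Angular frequency: ω = 2π·1690 = 1.062e+04 rad/s.
Step 2 — Transfer function: H(jω) = jωL/(R + jωL).
Step 3 — Numerator jωL = j·212.4; denominator R + jωL = 100 + j212.4.
Step 4 — H = 0.8185 + j0.3854.
Step 5 — Magnitude: |H| = 0.9047 (-0.9 dB); phase: φ = 25.2°.

|H| = 0.9047 (-0.9 dB), φ = 25.2°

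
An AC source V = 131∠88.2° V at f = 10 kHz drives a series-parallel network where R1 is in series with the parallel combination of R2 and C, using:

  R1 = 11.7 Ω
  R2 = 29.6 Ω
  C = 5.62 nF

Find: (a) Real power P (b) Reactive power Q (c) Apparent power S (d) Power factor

Step 1 — Angular frequency: ω = 2π·f = 2π·1e+04 = 6.283e+04 rad/s.
Step 2 — Component impedances:
  R1: Z = R = 11.7 Ω
  R2: Z = R = 29.6 Ω
  C: Z = 1/(jωC) = -j/(ω·C) = 0 - j2832 Ω
Step 3 — Parallel branch: R2 || C = 1/(1/R2 + 1/C) = 29.6 - j0.3094 Ω.
Step 4 — Series with R1: Z_total = R1 + (R2 || C) = 41.3 - j0.3094 Ω = 41.3∠-0.4° Ω.
Step 5 — Source phasor: V = 131∠88.2° V = 4.115 + j130.9 V.
Step 6 — Current: I = V / Z = 0.07588 + j3.171 A = 3.172∠88.6° A.
Step 7 — Complex power: S = V·I* = 415.5 - j3.113 VA.
Step 8 — Real power: P = Re(S) = 415.5 W.
Step 9 — Reactive power: Q = Im(S) = -3.113 VAR.
Step 10 — Apparent power: |S| = 415.5 VA.
Step 11 — Power factor: PF = P/|S| = 1 (leading).

(a) P = 415.5 W  (b) Q = -3.113 VAR  (c) S = 415.5 VA  (d) PF = 1 (leading)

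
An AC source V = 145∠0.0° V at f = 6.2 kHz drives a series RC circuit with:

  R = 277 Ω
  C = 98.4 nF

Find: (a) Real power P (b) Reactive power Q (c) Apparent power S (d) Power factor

Step 1 — Angular frequency: ω = 2π·f = 2π·6200 = 3.896e+04 rad/s.
Step 2 — Component impedances:
  R: Z = R = 277 Ω
  C: Z = 1/(jωC) = -j/(ω·C) = 0 - j260.9 Ω
Step 3 — Series combination: Z_total = R + C = 277 - j260.9 Ω = 380.5∠-43.3° Ω.
Step 4 — Source phasor: V = 145∠0.0° V = 145 V.
Step 5 — Current: I = V / Z = 0.2774 + j0.2613 A = 0.3811∠43.3° A.
Step 6 — Complex power: S = V·I* = 40.22 - j37.88 VA.
Step 7 — Real power: P = Re(S) = 40.22 W.
Step 8 — Reactive power: Q = Im(S) = -37.88 VAR.
Step 9 — Apparent power: |S| = 55.26 VA.
Step 10 — Power factor: PF = P/|S| = 0.728 (leading).

(a) P = 40.22 W  (b) Q = -37.88 VAR  (c) S = 55.26 VA  (d) PF = 0.728 (leading)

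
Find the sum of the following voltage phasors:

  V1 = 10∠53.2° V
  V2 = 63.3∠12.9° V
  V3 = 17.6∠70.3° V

Step 1 — Convert each phasor to rectangular form:
  V1 = 10·(cos(53.2°) + j·sin(53.2°)) = 5.99 + j8.007 V
  V2 = 63.3·(cos(12.9°) + j·sin(12.9°)) = 61.7 + j14.13 V
  V3 = 17.6·(cos(70.3°) + j·sin(70.3°)) = 5.933 + j16.57 V
Step 2 — Sum components: V_total = 73.63 + j38.71 V.
Step 3 — Convert to polar: |V_total| = 83.18 V, ∠V_total = 27.7°.

V_total = 83.18∠27.7° V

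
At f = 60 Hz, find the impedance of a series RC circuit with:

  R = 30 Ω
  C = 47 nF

Step 1 — Angular frequency: ω = 2π·f = 2π·60 = 377 rad/s.
Step 2 — Component impedances:
  R: Z = R = 30 Ω
  C: Z = 1/(jωC) = -j/(ω·C) = 0 - j5.644e+04 Ω
Step 3 — Series combination: Z_total = R + C = 30 - j5.644e+04 Ω = 5.644e+04∠-90.0° Ω.

Z = 30 - j5.644e+04 Ω = 5.644e+04∠-90.0° Ω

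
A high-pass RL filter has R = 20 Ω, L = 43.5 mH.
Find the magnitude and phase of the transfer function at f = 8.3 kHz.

Step 1 — Angular frequency: ω = 2π·8300 = 5.215e+04 rad/s.
Step 2 — Transfer function: H(jω) = jωL/(R + jωL).
Step 3 — Numerator jωL = j·2269; denominator R + jωL = 20 + j2269.
Step 4 — H = 0.9999 + j0.008816.
Step 5 — Magnitude: |H| = 1 (-0.0 dB); phase: φ = 0.5°.

|H| = 1 (-0.0 dB), φ = 0.5°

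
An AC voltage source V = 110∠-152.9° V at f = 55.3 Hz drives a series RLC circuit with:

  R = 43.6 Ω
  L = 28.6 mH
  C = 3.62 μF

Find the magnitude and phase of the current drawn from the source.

Step 1 — Angular frequency: ω = 2π·f = 2π·55.3 = 347.5 rad/s.
Step 2 — Component impedances:
  R: Z = R = 43.6 Ω
  L: Z = jωL = j·347.5·0.0286 = 0 + j9.937 Ω
  C: Z = 1/(jωC) = -j/(ω·C) = 0 - j795 Ω
Step 3 — Series combination: Z_total = R + L + C = 43.6 - j785.1 Ω = 786.3∠-86.8° Ω.
Step 4 — Source phasor: V = 110∠-152.9° V = -97.92 - j50.11 V.
Step 5 — Ohm's law: I = V / Z_total = (-97.92 - j50.11) / (43.6 - j785.1) = 0.05672 - j0.1279 A.
Step 6 — Convert to polar: |I| = 0.1399 A, ∠I = -66.1°.

I = 0.1399∠-66.1° A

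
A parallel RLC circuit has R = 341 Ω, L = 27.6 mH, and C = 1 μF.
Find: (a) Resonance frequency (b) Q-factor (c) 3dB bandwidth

Step 1 — Resonance: ω₀ = 1/√(LC) = 1/√(0.0276·1e-06) = 6019 rad/s.
Step 2 — f₀ = ω₀/(2π) = 958 Hz.
Step 3 — Parallel Q: Q = R/(ω₀L) = 341/(6019·0.0276) = 2.053.
Step 4 — Bandwidth: Δω = ω₀/Q = 2933 rad/s; BW = Δω/(2π) = 466.7 Hz.

(a) f₀ = 958 Hz  (b) Q = 2.053  (c) BW = 466.7 Hz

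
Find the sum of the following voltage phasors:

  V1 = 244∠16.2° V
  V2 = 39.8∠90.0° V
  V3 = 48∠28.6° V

Step 1 — Convert each phasor to rectangular form:
  V1 = 244·(cos(16.2°) + j·sin(16.2°)) = 234.3 + j68.07 V
  V2 = 39.8·(cos(90.0°) + j·sin(90.0°)) = 0 + j39.8 V
  V3 = 48·(cos(28.6°) + j·sin(28.6°)) = 42.14 + j22.98 V
Step 2 — Sum components: V_total = 276.5 + j130.9 V.
Step 3 — Convert to polar: |V_total| = 305.9 V, ∠V_total = 25.3°.

V_total = 305.9∠25.3° V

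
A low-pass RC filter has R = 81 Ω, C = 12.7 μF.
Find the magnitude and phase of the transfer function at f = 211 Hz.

Step 1 — Angular frequency: ω = 2π·211 = 1326 rad/s.
Step 2 — Transfer function: H(jω) = 1/(1 + jωRC).
Step 3 — Denominator: 1 + jωRC = 1 + j·1326·81·1.27e-05 = 1 + j1.364.
Step 4 — H = 0.3497 - j0.4769.
Step 5 — Magnitude: |H| = 0.5913 (-4.6 dB); phase: φ = -53.7°.

|H| = 0.5913 (-4.6 dB), φ = -53.7°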